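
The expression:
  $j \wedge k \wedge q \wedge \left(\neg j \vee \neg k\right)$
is never true.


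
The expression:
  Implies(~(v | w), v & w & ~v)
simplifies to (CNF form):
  v | w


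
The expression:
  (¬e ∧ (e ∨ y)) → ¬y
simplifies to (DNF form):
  e ∨ ¬y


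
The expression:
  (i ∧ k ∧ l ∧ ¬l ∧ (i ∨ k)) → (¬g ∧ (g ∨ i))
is always true.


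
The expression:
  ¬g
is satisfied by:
  {g: False}


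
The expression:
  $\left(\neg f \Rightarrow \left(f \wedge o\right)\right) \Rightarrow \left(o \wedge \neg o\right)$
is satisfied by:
  {f: False}


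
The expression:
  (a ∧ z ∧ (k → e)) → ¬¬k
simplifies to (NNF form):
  k ∨ ¬a ∨ ¬z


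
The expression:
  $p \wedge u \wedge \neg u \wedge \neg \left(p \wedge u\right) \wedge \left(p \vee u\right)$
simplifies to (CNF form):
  $\text{False}$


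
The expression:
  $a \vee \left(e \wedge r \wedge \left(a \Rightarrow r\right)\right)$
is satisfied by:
  {a: True, e: True, r: True}
  {a: True, e: True, r: False}
  {a: True, r: True, e: False}
  {a: True, r: False, e: False}
  {e: True, r: True, a: False}


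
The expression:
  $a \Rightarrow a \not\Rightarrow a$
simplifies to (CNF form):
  $\neg a$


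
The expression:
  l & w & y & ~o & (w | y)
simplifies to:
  l & w & y & ~o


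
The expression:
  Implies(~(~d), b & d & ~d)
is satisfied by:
  {d: False}


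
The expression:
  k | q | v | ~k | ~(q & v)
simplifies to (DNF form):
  True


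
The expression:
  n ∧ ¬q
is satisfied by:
  {n: True, q: False}


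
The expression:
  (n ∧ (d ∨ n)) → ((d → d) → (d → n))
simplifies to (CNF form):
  True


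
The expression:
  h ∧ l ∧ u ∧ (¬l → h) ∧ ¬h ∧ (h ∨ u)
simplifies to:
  False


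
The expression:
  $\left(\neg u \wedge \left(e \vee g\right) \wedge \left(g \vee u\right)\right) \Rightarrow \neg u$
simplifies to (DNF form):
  $\text{True}$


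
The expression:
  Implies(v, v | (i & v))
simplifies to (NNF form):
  True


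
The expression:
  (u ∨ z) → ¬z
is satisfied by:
  {z: False}


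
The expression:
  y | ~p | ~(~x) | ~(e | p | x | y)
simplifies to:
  x | y | ~p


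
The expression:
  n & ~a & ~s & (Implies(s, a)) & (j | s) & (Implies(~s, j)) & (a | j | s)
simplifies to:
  j & n & ~a & ~s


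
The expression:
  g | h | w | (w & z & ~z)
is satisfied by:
  {h: True, g: True, w: True}
  {h: True, g: True, w: False}
  {h: True, w: True, g: False}
  {h: True, w: False, g: False}
  {g: True, w: True, h: False}
  {g: True, w: False, h: False}
  {w: True, g: False, h: False}


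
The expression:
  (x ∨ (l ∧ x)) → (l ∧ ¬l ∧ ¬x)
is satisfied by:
  {x: False}


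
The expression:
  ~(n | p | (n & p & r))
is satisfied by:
  {n: False, p: False}


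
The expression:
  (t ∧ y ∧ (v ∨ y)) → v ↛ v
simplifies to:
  ¬t ∨ ¬y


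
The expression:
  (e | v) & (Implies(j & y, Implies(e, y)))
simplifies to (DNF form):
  e | v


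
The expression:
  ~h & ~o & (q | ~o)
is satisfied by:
  {o: False, h: False}


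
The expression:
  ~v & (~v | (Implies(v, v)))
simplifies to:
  ~v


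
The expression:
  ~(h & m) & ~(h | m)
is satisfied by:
  {h: False, m: False}


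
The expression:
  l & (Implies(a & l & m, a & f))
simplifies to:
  l & (f | ~a | ~m)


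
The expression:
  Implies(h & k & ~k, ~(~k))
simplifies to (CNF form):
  True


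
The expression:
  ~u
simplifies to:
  ~u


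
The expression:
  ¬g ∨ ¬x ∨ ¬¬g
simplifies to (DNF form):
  True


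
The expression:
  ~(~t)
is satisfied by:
  {t: True}


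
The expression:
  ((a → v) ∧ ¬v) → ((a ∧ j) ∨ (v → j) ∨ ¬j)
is always true.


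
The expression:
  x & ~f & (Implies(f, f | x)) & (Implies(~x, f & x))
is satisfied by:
  {x: True, f: False}


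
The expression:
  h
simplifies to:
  h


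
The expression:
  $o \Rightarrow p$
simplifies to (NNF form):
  $p \vee \neg o$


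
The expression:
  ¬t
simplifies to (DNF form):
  ¬t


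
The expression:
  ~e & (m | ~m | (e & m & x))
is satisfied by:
  {e: False}


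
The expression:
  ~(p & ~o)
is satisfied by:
  {o: True, p: False}
  {p: False, o: False}
  {p: True, o: True}


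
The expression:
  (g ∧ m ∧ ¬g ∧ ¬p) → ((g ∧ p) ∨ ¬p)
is always true.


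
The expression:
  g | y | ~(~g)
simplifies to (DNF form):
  g | y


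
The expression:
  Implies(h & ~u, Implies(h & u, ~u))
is always true.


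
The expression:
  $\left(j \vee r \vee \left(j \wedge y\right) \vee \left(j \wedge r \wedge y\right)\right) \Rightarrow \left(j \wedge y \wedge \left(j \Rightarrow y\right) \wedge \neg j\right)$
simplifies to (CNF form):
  $\neg j \wedge \neg r$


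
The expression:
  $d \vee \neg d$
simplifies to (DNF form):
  $\text{True}$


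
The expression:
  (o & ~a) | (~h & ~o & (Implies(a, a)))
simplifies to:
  (o & ~a) | (~h & ~o)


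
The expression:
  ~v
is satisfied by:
  {v: False}


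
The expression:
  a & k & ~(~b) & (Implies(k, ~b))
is never true.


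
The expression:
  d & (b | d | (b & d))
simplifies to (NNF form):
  d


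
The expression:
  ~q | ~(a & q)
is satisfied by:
  {q: False, a: False}
  {a: True, q: False}
  {q: True, a: False}


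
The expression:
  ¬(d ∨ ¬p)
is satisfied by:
  {p: True, d: False}


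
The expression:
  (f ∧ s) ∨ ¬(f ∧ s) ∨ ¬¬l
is always true.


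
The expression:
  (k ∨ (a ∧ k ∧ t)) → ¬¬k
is always true.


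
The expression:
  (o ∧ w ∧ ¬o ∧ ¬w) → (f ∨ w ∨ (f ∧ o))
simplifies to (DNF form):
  True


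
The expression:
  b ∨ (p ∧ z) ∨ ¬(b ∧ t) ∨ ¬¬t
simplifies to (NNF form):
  True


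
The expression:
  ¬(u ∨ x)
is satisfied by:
  {x: False, u: False}


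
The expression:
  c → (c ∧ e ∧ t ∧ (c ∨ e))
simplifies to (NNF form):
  (e ∧ t) ∨ ¬c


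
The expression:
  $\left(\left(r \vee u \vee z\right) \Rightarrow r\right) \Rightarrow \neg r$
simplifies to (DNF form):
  $\neg r$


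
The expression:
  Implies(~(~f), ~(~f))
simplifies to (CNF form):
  True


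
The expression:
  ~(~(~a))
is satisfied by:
  {a: False}


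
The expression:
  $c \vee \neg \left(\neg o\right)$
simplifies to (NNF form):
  $c \vee o$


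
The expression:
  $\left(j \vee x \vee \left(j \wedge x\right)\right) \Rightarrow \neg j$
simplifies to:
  $\neg j$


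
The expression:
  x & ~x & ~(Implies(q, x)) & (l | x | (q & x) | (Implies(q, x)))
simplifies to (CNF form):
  False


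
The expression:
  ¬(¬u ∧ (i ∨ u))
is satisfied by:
  {u: True, i: False}
  {i: False, u: False}
  {i: True, u: True}


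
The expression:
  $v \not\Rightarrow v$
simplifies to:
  $\text{False}$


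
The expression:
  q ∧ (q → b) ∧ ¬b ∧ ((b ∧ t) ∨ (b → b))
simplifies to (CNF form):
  False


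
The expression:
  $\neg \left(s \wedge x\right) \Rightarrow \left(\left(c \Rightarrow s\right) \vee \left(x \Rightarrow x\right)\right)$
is always true.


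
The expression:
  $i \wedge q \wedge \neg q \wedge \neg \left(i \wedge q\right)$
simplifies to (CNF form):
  $\text{False}$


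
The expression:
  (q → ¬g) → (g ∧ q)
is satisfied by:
  {g: True, q: True}


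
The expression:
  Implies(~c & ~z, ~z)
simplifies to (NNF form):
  True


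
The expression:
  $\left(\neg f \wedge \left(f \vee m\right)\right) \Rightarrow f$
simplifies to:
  $f \vee \neg m$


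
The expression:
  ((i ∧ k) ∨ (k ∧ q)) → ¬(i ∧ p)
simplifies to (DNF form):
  ¬i ∨ ¬k ∨ ¬p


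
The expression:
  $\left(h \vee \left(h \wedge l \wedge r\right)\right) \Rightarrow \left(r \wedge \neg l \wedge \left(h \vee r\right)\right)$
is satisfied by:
  {r: True, l: False, h: False}
  {l: False, h: False, r: False}
  {r: True, l: True, h: False}
  {l: True, r: False, h: False}
  {h: True, r: True, l: False}


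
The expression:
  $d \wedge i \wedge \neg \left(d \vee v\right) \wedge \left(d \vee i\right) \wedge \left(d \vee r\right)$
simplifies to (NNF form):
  $\text{False}$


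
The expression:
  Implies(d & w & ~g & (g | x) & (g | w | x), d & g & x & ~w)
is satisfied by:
  {g: True, w: False, d: False, x: False}
  {x: False, w: False, g: False, d: False}
  {x: True, g: True, w: False, d: False}
  {x: True, w: False, g: False, d: False}
  {d: True, g: True, x: False, w: False}
  {d: True, x: False, w: False, g: False}
  {d: True, x: True, g: True, w: False}
  {d: True, x: True, w: False, g: False}
  {g: True, w: True, d: False, x: False}
  {w: True, d: False, g: False, x: False}
  {x: True, w: True, g: True, d: False}
  {x: True, w: True, d: False, g: False}
  {g: True, w: True, d: True, x: False}
  {w: True, d: True, x: False, g: False}
  {x: True, w: True, d: True, g: True}


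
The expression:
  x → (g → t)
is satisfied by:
  {t: True, g: False, x: False}
  {g: False, x: False, t: False}
  {x: True, t: True, g: False}
  {x: True, g: False, t: False}
  {t: True, g: True, x: False}
  {g: True, t: False, x: False}
  {x: True, g: True, t: True}


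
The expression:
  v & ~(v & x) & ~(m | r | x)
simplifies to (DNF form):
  v & ~m & ~r & ~x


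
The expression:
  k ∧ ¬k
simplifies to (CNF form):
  False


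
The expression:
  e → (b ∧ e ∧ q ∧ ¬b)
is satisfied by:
  {e: False}


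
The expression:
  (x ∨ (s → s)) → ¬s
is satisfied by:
  {s: False}


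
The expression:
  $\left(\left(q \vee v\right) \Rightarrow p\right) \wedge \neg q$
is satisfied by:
  {p: True, q: False, v: False}
  {q: False, v: False, p: False}
  {p: True, v: True, q: False}


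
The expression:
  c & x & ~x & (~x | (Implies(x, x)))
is never true.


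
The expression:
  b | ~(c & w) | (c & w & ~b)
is always true.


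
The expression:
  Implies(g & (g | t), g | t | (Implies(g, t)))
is always true.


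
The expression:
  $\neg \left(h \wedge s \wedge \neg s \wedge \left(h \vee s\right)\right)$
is always true.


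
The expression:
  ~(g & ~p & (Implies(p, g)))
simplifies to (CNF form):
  p | ~g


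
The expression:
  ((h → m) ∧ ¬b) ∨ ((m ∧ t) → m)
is always true.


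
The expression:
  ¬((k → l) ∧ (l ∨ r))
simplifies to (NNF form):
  ¬l ∧ (k ∨ ¬r)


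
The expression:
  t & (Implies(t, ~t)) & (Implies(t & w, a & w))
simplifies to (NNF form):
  False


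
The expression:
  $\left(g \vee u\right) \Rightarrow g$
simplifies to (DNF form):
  $g \vee \neg u$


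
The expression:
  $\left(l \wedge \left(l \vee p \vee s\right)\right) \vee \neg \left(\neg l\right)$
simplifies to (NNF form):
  $l$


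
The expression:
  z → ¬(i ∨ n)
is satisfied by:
  {i: False, z: False, n: False}
  {n: True, i: False, z: False}
  {i: True, n: False, z: False}
  {n: True, i: True, z: False}
  {z: True, n: False, i: False}


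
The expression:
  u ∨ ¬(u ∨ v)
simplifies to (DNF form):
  u ∨ ¬v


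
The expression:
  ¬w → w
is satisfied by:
  {w: True}


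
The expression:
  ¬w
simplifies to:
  ¬w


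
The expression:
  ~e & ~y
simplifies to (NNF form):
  ~e & ~y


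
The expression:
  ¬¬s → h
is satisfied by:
  {h: True, s: False}
  {s: False, h: False}
  {s: True, h: True}


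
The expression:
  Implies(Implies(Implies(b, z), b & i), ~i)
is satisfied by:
  {b: False, i: False}
  {i: True, b: False}
  {b: True, i: False}


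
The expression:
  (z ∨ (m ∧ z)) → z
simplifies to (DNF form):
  True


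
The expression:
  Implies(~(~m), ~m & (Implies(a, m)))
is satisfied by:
  {m: False}


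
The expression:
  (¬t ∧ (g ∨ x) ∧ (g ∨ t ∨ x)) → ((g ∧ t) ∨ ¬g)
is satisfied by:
  {t: True, g: False}
  {g: False, t: False}
  {g: True, t: True}


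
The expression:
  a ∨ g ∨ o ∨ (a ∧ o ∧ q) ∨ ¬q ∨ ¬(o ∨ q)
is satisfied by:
  {a: True, o: True, g: True, q: False}
  {a: True, o: True, g: False, q: False}
  {a: True, g: True, q: False, o: False}
  {a: True, g: False, q: False, o: False}
  {o: True, g: True, q: False, a: False}
  {o: True, g: False, q: False, a: False}
  {g: True, o: False, q: False, a: False}
  {g: False, o: False, q: False, a: False}
  {a: True, o: True, q: True, g: True}
  {a: True, o: True, q: True, g: False}
  {a: True, q: True, g: True, o: False}
  {a: True, q: True, g: False, o: False}
  {q: True, o: True, g: True, a: False}
  {q: True, o: True, g: False, a: False}
  {q: True, g: True, o: False, a: False}


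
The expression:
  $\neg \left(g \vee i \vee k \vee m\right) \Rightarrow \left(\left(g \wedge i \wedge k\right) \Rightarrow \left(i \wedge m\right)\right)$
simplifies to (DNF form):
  $\text{True}$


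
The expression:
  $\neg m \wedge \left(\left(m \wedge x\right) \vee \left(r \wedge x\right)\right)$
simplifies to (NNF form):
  $r \wedge x \wedge \neg m$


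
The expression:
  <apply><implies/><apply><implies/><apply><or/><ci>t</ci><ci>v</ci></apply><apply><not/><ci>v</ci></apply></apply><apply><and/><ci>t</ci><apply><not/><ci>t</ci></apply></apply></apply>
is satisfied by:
  {v: True}


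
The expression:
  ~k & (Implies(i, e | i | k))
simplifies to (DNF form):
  ~k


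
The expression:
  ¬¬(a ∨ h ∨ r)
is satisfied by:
  {r: True, a: True, h: True}
  {r: True, a: True, h: False}
  {r: True, h: True, a: False}
  {r: True, h: False, a: False}
  {a: True, h: True, r: False}
  {a: True, h: False, r: False}
  {h: True, a: False, r: False}


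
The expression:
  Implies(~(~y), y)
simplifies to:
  True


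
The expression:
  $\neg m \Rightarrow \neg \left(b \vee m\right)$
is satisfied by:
  {m: True, b: False}
  {b: False, m: False}
  {b: True, m: True}


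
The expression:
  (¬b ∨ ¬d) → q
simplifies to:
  q ∨ (b ∧ d)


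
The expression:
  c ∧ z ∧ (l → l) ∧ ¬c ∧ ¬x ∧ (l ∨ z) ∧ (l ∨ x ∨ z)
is never true.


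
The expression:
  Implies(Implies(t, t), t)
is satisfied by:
  {t: True}


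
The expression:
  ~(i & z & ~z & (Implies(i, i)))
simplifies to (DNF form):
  True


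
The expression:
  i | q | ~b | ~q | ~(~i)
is always true.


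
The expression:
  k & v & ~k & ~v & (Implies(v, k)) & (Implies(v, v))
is never true.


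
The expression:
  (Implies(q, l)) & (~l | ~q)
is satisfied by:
  {q: False}


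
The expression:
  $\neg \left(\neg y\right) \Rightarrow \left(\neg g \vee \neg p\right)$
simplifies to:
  $\neg g \vee \neg p \vee \neg y$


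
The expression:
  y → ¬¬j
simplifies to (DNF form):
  j ∨ ¬y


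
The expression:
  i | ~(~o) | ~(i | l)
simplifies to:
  i | o | ~l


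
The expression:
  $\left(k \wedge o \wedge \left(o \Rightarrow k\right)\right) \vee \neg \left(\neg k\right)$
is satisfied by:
  {k: True}


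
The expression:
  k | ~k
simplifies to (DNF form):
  True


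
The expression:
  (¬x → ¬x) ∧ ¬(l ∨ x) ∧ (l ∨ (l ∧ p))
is never true.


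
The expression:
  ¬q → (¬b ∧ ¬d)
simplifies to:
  q ∨ (¬b ∧ ¬d)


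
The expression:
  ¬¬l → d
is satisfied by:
  {d: True, l: False}
  {l: False, d: False}
  {l: True, d: True}


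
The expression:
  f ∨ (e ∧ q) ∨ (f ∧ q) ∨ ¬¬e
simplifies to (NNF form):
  e ∨ f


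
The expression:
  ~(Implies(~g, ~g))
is never true.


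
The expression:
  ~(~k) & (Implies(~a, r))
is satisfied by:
  {r: True, a: True, k: True}
  {r: True, k: True, a: False}
  {a: True, k: True, r: False}


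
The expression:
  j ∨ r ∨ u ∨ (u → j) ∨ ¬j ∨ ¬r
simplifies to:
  True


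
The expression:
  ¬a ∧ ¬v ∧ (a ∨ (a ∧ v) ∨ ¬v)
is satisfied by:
  {v: False, a: False}


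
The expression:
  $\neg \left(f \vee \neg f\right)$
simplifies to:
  $\text{False}$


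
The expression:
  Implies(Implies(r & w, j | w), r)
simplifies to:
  r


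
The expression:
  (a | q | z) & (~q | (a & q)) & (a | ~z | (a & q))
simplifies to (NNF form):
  a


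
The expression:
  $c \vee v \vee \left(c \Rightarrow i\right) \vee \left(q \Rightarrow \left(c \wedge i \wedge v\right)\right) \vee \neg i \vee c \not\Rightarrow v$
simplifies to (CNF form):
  $\text{True}$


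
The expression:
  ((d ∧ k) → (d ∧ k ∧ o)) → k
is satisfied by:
  {k: True}


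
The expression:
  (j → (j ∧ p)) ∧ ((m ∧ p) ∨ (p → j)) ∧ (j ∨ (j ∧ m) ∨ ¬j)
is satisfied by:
  {m: True, p: False, j: False}
  {p: False, j: False, m: False}
  {m: True, p: True, j: False}
  {j: True, m: True, p: True}
  {j: True, p: True, m: False}


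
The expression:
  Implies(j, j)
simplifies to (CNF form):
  True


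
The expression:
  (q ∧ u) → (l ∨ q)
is always true.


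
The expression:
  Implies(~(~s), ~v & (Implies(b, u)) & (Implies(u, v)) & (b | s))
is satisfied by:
  {u: False, b: False, s: False, v: False}
  {v: True, u: False, b: False, s: False}
  {b: True, v: False, u: False, s: False}
  {v: True, b: True, u: False, s: False}
  {u: True, v: False, b: False, s: False}
  {v: True, u: True, b: False, s: False}
  {b: True, u: True, v: False, s: False}
  {v: True, b: True, u: True, s: False}
  {s: True, v: False, u: False, b: False}


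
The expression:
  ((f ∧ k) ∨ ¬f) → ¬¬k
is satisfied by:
  {k: True, f: True}
  {k: True, f: False}
  {f: True, k: False}


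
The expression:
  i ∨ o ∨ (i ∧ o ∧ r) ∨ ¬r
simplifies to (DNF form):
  i ∨ o ∨ ¬r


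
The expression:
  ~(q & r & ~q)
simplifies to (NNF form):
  True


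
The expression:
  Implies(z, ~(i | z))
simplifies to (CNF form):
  ~z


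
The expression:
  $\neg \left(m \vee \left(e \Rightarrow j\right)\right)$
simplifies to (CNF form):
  $e \wedge \neg j \wedge \neg m$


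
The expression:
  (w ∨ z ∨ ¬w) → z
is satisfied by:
  {z: True}


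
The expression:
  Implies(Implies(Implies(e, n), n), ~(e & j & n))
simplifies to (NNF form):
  ~e | ~j | ~n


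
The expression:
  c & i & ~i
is never true.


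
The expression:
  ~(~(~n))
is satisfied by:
  {n: False}


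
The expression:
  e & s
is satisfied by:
  {e: True, s: True}


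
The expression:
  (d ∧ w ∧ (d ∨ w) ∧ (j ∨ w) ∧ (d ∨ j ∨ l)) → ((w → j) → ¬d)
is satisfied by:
  {w: False, d: False, j: False}
  {j: True, w: False, d: False}
  {d: True, w: False, j: False}
  {j: True, d: True, w: False}
  {w: True, j: False, d: False}
  {j: True, w: True, d: False}
  {d: True, w: True, j: False}


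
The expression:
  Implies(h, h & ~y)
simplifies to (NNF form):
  ~h | ~y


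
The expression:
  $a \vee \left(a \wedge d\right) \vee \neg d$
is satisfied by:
  {a: True, d: False}
  {d: False, a: False}
  {d: True, a: True}


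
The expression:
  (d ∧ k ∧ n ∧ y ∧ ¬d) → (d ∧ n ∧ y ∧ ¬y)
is always true.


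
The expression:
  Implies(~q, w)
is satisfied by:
  {q: True, w: True}
  {q: True, w: False}
  {w: True, q: False}


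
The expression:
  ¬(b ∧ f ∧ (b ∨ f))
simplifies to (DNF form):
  ¬b ∨ ¬f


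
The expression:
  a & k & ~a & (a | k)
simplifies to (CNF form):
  False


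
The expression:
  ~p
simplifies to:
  ~p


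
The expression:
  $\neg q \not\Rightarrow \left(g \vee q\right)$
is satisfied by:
  {q: False, g: False}


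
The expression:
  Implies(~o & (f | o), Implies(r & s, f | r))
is always true.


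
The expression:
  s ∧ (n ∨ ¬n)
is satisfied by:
  {s: True}


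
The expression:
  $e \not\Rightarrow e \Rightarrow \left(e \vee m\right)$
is always true.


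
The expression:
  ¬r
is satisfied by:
  {r: False}


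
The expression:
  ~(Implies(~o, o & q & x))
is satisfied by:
  {o: False}


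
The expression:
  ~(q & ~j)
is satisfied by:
  {j: True, q: False}
  {q: False, j: False}
  {q: True, j: True}


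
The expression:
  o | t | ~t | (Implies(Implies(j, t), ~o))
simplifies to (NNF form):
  True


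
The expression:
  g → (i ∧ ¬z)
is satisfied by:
  {i: True, g: False, z: False}
  {i: False, g: False, z: False}
  {z: True, i: True, g: False}
  {z: True, i: False, g: False}
  {g: True, i: True, z: False}


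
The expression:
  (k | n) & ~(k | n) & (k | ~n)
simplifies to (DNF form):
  False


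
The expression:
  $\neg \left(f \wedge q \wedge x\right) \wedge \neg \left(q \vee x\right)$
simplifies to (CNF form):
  $\neg q \wedge \neg x$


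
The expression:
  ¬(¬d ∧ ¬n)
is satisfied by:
  {n: True, d: True}
  {n: True, d: False}
  {d: True, n: False}


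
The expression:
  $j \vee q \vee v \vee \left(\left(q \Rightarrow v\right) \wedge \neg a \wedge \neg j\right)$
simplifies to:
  $j \vee q \vee v \vee \neg a$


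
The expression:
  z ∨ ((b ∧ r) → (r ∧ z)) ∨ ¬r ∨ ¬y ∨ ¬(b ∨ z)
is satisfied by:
  {z: True, y: False, b: False, r: False}
  {z: False, y: False, b: False, r: False}
  {r: True, z: True, y: False, b: False}
  {r: True, z: False, y: False, b: False}
  {b: True, z: True, y: False, r: False}
  {b: True, z: False, y: False, r: False}
  {r: True, b: True, z: True, y: False}
  {r: True, b: True, z: False, y: False}
  {y: True, z: True, r: False, b: False}
  {y: True, z: False, r: False, b: False}
  {r: True, y: True, z: True, b: False}
  {r: True, y: True, z: False, b: False}
  {b: True, y: True, z: True, r: False}
  {b: True, y: True, z: False, r: False}
  {b: True, y: True, r: True, z: True}


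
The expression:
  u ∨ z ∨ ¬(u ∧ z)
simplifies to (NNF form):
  True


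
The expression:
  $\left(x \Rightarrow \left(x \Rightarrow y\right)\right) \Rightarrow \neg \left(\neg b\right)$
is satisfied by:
  {b: True, x: True, y: False}
  {b: True, y: False, x: False}
  {b: True, x: True, y: True}
  {b: True, y: True, x: False}
  {x: True, y: False, b: False}


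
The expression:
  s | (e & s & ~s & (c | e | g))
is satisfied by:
  {s: True}


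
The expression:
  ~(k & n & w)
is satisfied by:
  {w: False, k: False, n: False}
  {n: True, w: False, k: False}
  {k: True, w: False, n: False}
  {n: True, k: True, w: False}
  {w: True, n: False, k: False}
  {n: True, w: True, k: False}
  {k: True, w: True, n: False}


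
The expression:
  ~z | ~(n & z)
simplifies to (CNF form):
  ~n | ~z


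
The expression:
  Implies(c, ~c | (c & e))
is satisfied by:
  {e: True, c: False}
  {c: False, e: False}
  {c: True, e: True}


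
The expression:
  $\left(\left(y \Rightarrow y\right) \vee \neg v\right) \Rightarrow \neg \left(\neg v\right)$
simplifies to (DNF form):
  $v$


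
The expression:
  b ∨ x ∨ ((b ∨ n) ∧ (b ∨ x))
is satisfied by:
  {b: True, x: True}
  {b: True, x: False}
  {x: True, b: False}


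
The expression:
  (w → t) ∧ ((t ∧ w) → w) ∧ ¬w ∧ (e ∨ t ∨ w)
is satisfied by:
  {t: True, e: True, w: False}
  {t: True, w: False, e: False}
  {e: True, w: False, t: False}


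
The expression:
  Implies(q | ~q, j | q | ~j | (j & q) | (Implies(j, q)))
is always true.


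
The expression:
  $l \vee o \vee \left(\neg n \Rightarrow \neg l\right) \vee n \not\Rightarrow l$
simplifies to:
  $\text{True}$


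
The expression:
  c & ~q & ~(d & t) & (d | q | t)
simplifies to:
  c & ~q & (d | t) & (~d | ~t)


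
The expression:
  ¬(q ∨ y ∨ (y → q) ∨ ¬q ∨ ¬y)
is never true.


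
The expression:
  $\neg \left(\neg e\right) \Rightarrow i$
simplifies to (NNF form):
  $i \vee \neg e$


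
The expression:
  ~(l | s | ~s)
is never true.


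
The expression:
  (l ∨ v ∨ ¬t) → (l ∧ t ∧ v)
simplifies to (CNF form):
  t ∧ (l ∨ ¬v) ∧ (v ∨ ¬l)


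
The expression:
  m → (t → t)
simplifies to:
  True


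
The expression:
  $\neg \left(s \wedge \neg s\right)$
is always true.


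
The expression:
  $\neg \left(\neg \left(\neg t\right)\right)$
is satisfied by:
  {t: False}


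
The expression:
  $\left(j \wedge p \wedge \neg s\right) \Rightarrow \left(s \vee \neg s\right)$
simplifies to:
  $\text{True}$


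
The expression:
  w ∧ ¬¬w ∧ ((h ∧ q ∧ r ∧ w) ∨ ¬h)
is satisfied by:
  {r: True, w: True, q: True, h: False}
  {r: True, w: True, q: False, h: False}
  {w: True, q: True, r: False, h: False}
  {w: True, r: False, q: False, h: False}
  {r: True, h: True, w: True, q: True}


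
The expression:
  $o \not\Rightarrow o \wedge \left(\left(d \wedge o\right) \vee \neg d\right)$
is never true.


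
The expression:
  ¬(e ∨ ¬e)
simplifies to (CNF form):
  False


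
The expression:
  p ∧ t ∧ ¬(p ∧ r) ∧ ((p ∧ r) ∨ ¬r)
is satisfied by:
  {t: True, p: True, r: False}


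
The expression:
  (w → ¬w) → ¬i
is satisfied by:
  {w: True, i: False}
  {i: False, w: False}
  {i: True, w: True}


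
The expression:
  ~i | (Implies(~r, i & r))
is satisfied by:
  {r: True, i: False}
  {i: False, r: False}
  {i: True, r: True}


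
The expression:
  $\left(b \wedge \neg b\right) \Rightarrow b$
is always true.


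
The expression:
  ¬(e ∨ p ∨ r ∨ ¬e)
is never true.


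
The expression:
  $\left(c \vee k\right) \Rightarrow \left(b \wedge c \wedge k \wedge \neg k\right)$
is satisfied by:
  {k: False, c: False}


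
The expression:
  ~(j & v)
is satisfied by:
  {v: False, j: False}
  {j: True, v: False}
  {v: True, j: False}


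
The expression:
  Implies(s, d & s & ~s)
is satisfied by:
  {s: False}


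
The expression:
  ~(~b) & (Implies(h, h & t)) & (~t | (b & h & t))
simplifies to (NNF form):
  b & (h | ~t) & (t | ~h)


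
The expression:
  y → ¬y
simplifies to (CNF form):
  ¬y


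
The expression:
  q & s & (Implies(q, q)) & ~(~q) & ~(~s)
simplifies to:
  q & s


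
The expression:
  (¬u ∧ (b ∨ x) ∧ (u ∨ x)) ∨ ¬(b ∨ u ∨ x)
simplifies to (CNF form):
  ¬u ∧ (x ∨ ¬b)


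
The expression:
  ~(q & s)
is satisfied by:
  {s: False, q: False}
  {q: True, s: False}
  {s: True, q: False}


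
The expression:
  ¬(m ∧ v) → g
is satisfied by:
  {v: True, g: True, m: True}
  {v: True, g: True, m: False}
  {g: True, m: True, v: False}
  {g: True, m: False, v: False}
  {v: True, m: True, g: False}


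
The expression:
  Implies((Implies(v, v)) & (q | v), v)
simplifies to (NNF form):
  v | ~q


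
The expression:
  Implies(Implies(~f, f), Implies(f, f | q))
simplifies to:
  True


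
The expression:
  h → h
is always true.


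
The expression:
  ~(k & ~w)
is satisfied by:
  {w: True, k: False}
  {k: False, w: False}
  {k: True, w: True}


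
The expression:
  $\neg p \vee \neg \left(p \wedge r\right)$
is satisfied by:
  {p: False, r: False}
  {r: True, p: False}
  {p: True, r: False}


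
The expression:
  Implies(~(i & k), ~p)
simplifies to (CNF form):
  (i | ~p) & (k | ~p)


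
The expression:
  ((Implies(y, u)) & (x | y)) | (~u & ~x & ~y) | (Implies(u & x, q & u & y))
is always true.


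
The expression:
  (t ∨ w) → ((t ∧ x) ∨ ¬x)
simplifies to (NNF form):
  t ∨ ¬w ∨ ¬x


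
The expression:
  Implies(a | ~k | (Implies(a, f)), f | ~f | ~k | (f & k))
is always true.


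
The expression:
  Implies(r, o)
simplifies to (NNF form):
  o | ~r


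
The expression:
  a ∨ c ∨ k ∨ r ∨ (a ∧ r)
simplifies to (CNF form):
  a ∨ c ∨ k ∨ r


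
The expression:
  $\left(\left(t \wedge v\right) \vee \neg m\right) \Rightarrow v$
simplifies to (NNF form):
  $m \vee v$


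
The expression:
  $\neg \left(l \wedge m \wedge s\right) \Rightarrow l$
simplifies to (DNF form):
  $l$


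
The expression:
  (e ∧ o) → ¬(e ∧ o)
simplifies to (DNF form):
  ¬e ∨ ¬o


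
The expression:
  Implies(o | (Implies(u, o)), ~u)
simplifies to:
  ~o | ~u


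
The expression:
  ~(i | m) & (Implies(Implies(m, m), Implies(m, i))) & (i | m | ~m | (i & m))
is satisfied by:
  {i: False, m: False}


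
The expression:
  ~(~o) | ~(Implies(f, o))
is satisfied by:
  {o: True, f: True}
  {o: True, f: False}
  {f: True, o: False}


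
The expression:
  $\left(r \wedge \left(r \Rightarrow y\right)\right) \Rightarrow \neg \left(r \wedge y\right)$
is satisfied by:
  {y: False, r: False}
  {r: True, y: False}
  {y: True, r: False}


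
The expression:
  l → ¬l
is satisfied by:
  {l: False}


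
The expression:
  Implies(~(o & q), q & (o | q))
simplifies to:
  q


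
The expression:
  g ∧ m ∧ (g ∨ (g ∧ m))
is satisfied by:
  {m: True, g: True}


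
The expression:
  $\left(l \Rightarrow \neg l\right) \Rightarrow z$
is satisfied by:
  {z: True, l: True}
  {z: True, l: False}
  {l: True, z: False}


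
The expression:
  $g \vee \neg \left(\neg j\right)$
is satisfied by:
  {g: True, j: True}
  {g: True, j: False}
  {j: True, g: False}


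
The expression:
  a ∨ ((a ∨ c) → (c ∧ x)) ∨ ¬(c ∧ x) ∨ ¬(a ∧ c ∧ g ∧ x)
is always true.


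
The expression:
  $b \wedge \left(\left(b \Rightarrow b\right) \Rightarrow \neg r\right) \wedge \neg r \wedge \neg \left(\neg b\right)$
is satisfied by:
  {b: True, r: False}


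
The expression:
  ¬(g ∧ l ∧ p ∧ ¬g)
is always true.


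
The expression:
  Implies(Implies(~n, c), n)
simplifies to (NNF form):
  n | ~c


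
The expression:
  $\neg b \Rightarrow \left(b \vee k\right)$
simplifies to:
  $b \vee k$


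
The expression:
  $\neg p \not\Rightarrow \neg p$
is never true.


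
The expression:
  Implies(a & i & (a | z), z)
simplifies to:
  z | ~a | ~i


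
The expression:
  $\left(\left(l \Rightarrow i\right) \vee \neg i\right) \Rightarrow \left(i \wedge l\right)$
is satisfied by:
  {i: True, l: True}


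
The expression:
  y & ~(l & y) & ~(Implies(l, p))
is never true.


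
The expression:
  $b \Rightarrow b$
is always true.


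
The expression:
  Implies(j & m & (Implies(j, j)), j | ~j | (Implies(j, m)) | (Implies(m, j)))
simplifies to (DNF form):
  True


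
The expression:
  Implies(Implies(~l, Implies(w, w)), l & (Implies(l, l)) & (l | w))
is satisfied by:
  {l: True}


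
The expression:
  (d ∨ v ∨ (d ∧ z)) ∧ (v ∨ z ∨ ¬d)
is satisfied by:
  {z: True, v: True, d: True}
  {z: True, v: True, d: False}
  {v: True, d: True, z: False}
  {v: True, d: False, z: False}
  {z: True, d: True, v: False}


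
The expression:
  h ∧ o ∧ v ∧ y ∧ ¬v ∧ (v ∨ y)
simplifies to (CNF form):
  False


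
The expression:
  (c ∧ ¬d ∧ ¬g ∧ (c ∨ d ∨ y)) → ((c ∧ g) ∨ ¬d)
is always true.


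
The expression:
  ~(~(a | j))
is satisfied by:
  {a: True, j: True}
  {a: True, j: False}
  {j: True, a: False}


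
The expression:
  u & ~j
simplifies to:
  u & ~j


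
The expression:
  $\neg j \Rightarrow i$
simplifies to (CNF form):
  $i \vee j$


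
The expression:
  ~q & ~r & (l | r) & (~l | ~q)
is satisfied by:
  {l: True, q: False, r: False}


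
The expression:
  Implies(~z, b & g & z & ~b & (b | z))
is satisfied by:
  {z: True}


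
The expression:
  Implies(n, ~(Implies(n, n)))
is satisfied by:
  {n: False}


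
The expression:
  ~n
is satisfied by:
  {n: False}


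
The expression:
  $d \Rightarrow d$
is always true.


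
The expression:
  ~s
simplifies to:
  ~s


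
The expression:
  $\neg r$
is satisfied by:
  {r: False}


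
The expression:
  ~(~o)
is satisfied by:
  {o: True}


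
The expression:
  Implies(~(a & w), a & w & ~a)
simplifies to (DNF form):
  a & w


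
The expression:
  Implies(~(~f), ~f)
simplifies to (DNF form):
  ~f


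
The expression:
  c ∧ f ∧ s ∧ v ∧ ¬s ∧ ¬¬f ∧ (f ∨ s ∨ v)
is never true.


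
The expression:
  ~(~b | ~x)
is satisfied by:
  {b: True, x: True}


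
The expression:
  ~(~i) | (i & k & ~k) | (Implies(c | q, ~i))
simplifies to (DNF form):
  True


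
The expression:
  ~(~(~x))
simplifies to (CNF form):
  ~x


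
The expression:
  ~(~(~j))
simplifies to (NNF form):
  ~j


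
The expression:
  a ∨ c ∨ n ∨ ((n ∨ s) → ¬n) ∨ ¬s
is always true.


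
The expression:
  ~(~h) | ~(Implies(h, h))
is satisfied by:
  {h: True}


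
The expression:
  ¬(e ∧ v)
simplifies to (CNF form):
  ¬e ∨ ¬v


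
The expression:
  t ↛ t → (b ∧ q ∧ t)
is always true.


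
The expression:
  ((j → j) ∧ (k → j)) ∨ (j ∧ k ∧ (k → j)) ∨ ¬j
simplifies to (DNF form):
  True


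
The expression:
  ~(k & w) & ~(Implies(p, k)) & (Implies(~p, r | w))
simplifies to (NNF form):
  p & ~k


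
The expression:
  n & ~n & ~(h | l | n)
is never true.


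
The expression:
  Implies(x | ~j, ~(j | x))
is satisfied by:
  {x: False}


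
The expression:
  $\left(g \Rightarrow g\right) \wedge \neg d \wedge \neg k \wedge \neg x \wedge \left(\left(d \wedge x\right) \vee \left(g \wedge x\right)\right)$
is never true.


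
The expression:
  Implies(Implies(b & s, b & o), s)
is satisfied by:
  {s: True}


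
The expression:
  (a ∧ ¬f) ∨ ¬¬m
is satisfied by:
  {a: True, m: True, f: False}
  {m: True, f: False, a: False}
  {a: True, m: True, f: True}
  {m: True, f: True, a: False}
  {a: True, f: False, m: False}


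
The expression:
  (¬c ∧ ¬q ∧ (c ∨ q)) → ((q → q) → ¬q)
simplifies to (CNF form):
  True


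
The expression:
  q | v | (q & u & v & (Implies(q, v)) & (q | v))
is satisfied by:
  {q: True, v: True}
  {q: True, v: False}
  {v: True, q: False}


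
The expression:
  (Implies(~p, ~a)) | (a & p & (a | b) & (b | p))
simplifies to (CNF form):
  p | ~a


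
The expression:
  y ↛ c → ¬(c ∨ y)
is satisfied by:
  {c: True, y: False}
  {y: False, c: False}
  {y: True, c: True}


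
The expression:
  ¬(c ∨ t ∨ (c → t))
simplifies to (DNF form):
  False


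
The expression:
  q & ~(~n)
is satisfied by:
  {q: True, n: True}


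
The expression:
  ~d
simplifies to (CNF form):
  ~d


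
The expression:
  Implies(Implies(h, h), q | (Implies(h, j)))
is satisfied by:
  {q: True, j: True, h: False}
  {q: True, j: False, h: False}
  {j: True, q: False, h: False}
  {q: False, j: False, h: False}
  {h: True, q: True, j: True}
  {h: True, q: True, j: False}
  {h: True, j: True, q: False}


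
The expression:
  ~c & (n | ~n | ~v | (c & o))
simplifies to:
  ~c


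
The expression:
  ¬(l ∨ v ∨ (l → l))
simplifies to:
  False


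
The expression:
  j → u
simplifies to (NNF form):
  u ∨ ¬j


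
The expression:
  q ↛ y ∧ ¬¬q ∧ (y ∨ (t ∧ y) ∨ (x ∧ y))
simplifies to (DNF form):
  False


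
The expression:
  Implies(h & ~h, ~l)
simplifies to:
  True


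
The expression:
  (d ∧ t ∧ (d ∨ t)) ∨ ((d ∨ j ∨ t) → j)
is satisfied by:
  {j: True, t: False, d: False}
  {d: True, j: True, t: False}
  {j: True, t: True, d: False}
  {d: True, j: True, t: True}
  {d: False, t: False, j: False}
  {d: True, t: True, j: False}


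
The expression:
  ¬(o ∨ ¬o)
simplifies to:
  False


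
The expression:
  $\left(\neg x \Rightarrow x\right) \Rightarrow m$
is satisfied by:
  {m: True, x: False}
  {x: False, m: False}
  {x: True, m: True}


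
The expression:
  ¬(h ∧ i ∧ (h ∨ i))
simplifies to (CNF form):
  ¬h ∨ ¬i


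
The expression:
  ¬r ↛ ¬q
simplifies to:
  q ∧ ¬r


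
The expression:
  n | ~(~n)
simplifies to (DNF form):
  n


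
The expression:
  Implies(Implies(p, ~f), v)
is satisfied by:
  {v: True, f: True, p: True}
  {v: True, f: True, p: False}
  {v: True, p: True, f: False}
  {v: True, p: False, f: False}
  {f: True, p: True, v: False}


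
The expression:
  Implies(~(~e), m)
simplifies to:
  m | ~e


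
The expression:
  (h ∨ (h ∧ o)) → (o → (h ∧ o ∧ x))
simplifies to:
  x ∨ ¬h ∨ ¬o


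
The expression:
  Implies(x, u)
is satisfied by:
  {u: True, x: False}
  {x: False, u: False}
  {x: True, u: True}


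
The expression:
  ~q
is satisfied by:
  {q: False}


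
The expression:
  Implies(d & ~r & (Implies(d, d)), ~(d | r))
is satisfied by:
  {r: True, d: False}
  {d: False, r: False}
  {d: True, r: True}


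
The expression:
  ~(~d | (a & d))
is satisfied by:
  {d: True, a: False}


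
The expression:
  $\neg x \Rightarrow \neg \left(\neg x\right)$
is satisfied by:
  {x: True}


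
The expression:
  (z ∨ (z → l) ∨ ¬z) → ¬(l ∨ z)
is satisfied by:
  {z: False, l: False}


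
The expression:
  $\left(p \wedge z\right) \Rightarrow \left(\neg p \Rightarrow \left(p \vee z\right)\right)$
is always true.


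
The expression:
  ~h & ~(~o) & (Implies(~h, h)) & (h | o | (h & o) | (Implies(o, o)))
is never true.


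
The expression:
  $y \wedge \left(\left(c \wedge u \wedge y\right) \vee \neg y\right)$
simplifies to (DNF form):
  $c \wedge u \wedge y$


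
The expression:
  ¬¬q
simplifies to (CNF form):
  q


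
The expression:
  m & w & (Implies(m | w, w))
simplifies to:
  m & w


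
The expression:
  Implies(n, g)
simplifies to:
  g | ~n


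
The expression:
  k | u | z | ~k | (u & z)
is always true.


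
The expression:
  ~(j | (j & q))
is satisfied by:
  {j: False}


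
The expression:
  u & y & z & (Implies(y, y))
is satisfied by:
  {z: True, u: True, y: True}


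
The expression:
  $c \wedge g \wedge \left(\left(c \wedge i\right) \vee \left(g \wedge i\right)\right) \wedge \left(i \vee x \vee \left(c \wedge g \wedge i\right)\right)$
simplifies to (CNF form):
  $c \wedge g \wedge i$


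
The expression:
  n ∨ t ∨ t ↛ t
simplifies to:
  n ∨ t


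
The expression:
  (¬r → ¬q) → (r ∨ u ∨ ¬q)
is always true.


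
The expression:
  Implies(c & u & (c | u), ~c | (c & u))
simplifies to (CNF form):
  True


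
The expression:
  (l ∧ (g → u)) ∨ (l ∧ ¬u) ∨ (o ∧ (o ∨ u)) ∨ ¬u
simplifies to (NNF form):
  l ∨ o ∨ ¬u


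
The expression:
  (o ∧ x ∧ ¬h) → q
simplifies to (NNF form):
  h ∨ q ∨ ¬o ∨ ¬x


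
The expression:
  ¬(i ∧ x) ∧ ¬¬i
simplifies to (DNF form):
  i ∧ ¬x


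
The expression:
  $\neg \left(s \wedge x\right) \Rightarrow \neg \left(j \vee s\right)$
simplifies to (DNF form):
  $\left(s \wedge x\right) \vee \left(\neg j \wedge \neg s\right)$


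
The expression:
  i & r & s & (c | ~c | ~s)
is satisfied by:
  {r: True, i: True, s: True}
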